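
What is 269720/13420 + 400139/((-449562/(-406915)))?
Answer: 9932727395297/27423282 ≈ 3.6220e+5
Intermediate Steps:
269720/13420 + 400139/((-449562/(-406915))) = 269720*(1/13420) + 400139/((-449562*(-1/406915))) = 1226/61 + 400139/(449562/406915) = 1226/61 + 400139*(406915/449562) = 1226/61 + 162822561185/449562 = 9932727395297/27423282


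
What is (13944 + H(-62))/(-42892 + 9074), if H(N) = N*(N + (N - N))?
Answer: -8894/16909 ≈ -0.52599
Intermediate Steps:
H(N) = N**2 (H(N) = N*(N + 0) = N*N = N**2)
(13944 + H(-62))/(-42892 + 9074) = (13944 + (-62)**2)/(-42892 + 9074) = (13944 + 3844)/(-33818) = 17788*(-1/33818) = -8894/16909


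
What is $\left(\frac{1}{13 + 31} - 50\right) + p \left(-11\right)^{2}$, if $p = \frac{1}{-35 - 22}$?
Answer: $- \frac{130667}{2508} \approx -52.1$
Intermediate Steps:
$p = - \frac{1}{57}$ ($p = \frac{1}{-57} = - \frac{1}{57} \approx -0.017544$)
$\left(\frac{1}{13 + 31} - 50\right) + p \left(-11\right)^{2} = \left(\frac{1}{13 + 31} - 50\right) - \frac{\left(-11\right)^{2}}{57} = \left(\frac{1}{44} - 50\right) - \frac{121}{57} = - \frac{2199}{44} - \frac{121}{57} = - \frac{130667}{2508}$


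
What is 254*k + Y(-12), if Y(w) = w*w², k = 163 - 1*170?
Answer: -3506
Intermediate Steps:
k = -7 (k = 163 - 170 = -7)
Y(w) = w³
254*k + Y(-12) = 254*(-7) + (-12)³ = -1778 - 1728 = -3506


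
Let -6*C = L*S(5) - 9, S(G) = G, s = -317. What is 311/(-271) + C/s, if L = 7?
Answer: -292238/257721 ≈ -1.1339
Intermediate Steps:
C = -13/3 (C = -(7*5 - 9)/6 = -(35 - 9)/6 = -1/6*26 = -13/3 ≈ -4.3333)
311/(-271) + C/s = 311/(-271) - 13/3/(-317) = 311*(-1/271) - 13/3*(-1/317) = -311/271 + 13/951 = -292238/257721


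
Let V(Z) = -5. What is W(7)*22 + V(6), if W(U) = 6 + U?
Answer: 281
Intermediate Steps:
W(7)*22 + V(6) = (6 + 7)*22 - 5 = 13*22 - 5 = 286 - 5 = 281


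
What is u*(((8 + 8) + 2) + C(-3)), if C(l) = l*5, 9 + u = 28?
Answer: 57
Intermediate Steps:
u = 19 (u = -9 + 28 = 19)
C(l) = 5*l
u*(((8 + 8) + 2) + C(-3)) = 19*(((8 + 8) + 2) + 5*(-3)) = 19*((16 + 2) - 15) = 19*(18 - 15) = 19*3 = 57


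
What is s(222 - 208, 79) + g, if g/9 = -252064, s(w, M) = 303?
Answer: -2268273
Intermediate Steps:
g = -2268576 (g = 9*(-252064) = -2268576)
s(222 - 208, 79) + g = 303 - 2268576 = -2268273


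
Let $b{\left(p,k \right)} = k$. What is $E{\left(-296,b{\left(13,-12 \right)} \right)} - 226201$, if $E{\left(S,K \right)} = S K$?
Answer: $-222649$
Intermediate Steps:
$E{\left(S,K \right)} = K S$
$E{\left(-296,b{\left(13,-12 \right)} \right)} - 226201 = \left(-12\right) \left(-296\right) - 226201 = 3552 - 226201 = -222649$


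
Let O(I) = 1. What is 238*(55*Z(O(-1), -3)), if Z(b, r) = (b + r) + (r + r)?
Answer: -104720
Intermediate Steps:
Z(b, r) = b + 3*r (Z(b, r) = (b + r) + 2*r = b + 3*r)
238*(55*Z(O(-1), -3)) = 238*(55*(1 + 3*(-3))) = 238*(55*(1 - 9)) = 238*(55*(-8)) = 238*(-440) = -104720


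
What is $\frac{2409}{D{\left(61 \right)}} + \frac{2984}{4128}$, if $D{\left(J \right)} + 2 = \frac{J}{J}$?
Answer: $- \frac{1242671}{516} \approx -2408.3$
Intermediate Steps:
$D{\left(J \right)} = -1$ ($D{\left(J \right)} = -2 + \frac{J}{J} = -2 + 1 = -1$)
$\frac{2409}{D{\left(61 \right)}} + \frac{2984}{4128} = \frac{2409}{-1} + \frac{2984}{4128} = 2409 \left(-1\right) + 2984 \cdot \frac{1}{4128} = -2409 + \frac{373}{516} = - \frac{1242671}{516}$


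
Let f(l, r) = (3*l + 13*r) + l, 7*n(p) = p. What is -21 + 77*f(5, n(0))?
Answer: 1519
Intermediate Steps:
n(p) = p/7
f(l, r) = 4*l + 13*r
-21 + 77*f(5, n(0)) = -21 + 77*(4*5 + 13*((⅐)*0)) = -21 + 77*(20 + 13*0) = -21 + 77*(20 + 0) = -21 + 77*20 = -21 + 1540 = 1519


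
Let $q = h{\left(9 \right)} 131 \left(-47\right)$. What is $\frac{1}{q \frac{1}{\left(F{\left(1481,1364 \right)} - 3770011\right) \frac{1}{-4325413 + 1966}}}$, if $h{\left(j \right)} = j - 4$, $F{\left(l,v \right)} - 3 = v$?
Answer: $- \frac{3768644}{133097315895} \approx -2.8315 \cdot 10^{-5}$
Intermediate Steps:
$F{\left(l,v \right)} = 3 + v$
$h{\left(j \right)} = -4 + j$ ($h{\left(j \right)} = j - 4 = -4 + j$)
$q = -30785$ ($q = \left(-4 + 9\right) 131 \left(-47\right) = 5 \cdot 131 \left(-47\right) = 655 \left(-47\right) = -30785$)
$\frac{1}{q \frac{1}{\left(F{\left(1481,1364 \right)} - 3770011\right) \frac{1}{-4325413 + 1966}}} = \frac{1}{\left(-30785\right) \frac{1}{\left(\left(3 + 1364\right) - 3770011\right) \frac{1}{-4325413 + 1966}}} = \frac{1}{\left(-30785\right) \frac{1}{\left(1367 - 3770011\right) \frac{1}{-4323447}}} = \frac{1}{\left(-30785\right) \frac{1}{\left(-3768644\right) \left(- \frac{1}{4323447}\right)}} = \frac{1}{\left(-30785\right) \frac{1}{\frac{3768644}{4323447}}} = \frac{1}{\left(-30785\right) \frac{4323447}{3768644}} = \frac{1}{- \frac{133097315895}{3768644}} = - \frac{3768644}{133097315895}$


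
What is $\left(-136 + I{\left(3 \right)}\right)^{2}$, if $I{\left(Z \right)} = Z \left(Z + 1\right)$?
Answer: $15376$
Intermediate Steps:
$I{\left(Z \right)} = Z \left(1 + Z\right)$
$\left(-136 + I{\left(3 \right)}\right)^{2} = \left(-136 + 3 \left(1 + 3\right)\right)^{2} = \left(-136 + 3 \cdot 4\right)^{2} = \left(-136 + 12\right)^{2} = \left(-124\right)^{2} = 15376$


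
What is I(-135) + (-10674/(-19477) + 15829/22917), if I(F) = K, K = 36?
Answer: 16621676215/446354409 ≈ 37.239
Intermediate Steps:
I(F) = 36
I(-135) + (-10674/(-19477) + 15829/22917) = 36 + (-10674/(-19477) + 15829/22917) = 36 + (-10674*(-1/19477) + 15829*(1/22917)) = 36 + (10674/19477 + 15829/22917) = 36 + 552917491/446354409 = 16621676215/446354409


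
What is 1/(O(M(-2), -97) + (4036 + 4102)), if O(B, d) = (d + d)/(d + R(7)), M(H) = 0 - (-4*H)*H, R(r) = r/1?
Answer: 45/366307 ≈ 0.00012285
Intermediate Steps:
R(r) = r (R(r) = r*1 = r)
M(H) = 4*H² (M(H) = 0 - (-4)*H² = 0 + 4*H² = 4*H²)
O(B, d) = 2*d/(7 + d) (O(B, d) = (d + d)/(d + 7) = (2*d)/(7 + d) = 2*d/(7 + d))
1/(O(M(-2), -97) + (4036 + 4102)) = 1/(2*(-97)/(7 - 97) + (4036 + 4102)) = 1/(2*(-97)/(-90) + 8138) = 1/(2*(-97)*(-1/90) + 8138) = 1/(97/45 + 8138) = 1/(366307/45) = 45/366307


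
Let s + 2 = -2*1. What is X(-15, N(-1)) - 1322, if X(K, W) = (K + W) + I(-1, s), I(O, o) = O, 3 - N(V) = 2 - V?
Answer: -1338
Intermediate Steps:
N(V) = 1 + V (N(V) = 3 - (2 - V) = 3 + (-2 + V) = 1 + V)
s = -4 (s = -2 - 2*1 = -2 - 2 = -4)
X(K, W) = -1 + K + W (X(K, W) = (K + W) - 1 = -1 + K + W)
X(-15, N(-1)) - 1322 = (-1 - 15 + (1 - 1)) - 1322 = (-1 - 15 + 0) - 1322 = -16 - 1322 = -1338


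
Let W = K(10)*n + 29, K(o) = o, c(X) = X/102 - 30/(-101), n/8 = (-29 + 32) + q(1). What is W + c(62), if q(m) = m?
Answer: 1802360/5151 ≈ 349.90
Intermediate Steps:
n = 32 (n = 8*((-29 + 32) + 1) = 8*(3 + 1) = 8*4 = 32)
c(X) = 30/101 + X/102 (c(X) = X*(1/102) - 30*(-1/101) = X/102 + 30/101 = 30/101 + X/102)
W = 349 (W = 10*32 + 29 = 320 + 29 = 349)
W + c(62) = 349 + (30/101 + (1/102)*62) = 349 + (30/101 + 31/51) = 349 + 4661/5151 = 1802360/5151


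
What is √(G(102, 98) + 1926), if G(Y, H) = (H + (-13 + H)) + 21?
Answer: √2130 ≈ 46.152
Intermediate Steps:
G(Y, H) = 8 + 2*H (G(Y, H) = (-13 + 2*H) + 21 = 8 + 2*H)
√(G(102, 98) + 1926) = √((8 + 2*98) + 1926) = √((8 + 196) + 1926) = √(204 + 1926) = √2130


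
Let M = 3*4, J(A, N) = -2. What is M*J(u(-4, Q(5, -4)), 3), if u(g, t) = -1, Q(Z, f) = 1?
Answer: -24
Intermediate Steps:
M = 12
M*J(u(-4, Q(5, -4)), 3) = 12*(-2) = -24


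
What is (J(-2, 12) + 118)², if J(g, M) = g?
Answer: 13456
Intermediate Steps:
(J(-2, 12) + 118)² = (-2 + 118)² = 116² = 13456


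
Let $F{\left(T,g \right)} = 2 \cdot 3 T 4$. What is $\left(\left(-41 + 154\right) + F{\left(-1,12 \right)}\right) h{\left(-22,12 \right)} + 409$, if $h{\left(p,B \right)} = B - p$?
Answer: $3435$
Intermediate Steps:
$F{\left(T,g \right)} = 24 T$ ($F{\left(T,g \right)} = 6 T 4 = 24 T$)
$\left(\left(-41 + 154\right) + F{\left(-1,12 \right)}\right) h{\left(-22,12 \right)} + 409 = \left(\left(-41 + 154\right) + 24 \left(-1\right)\right) \left(12 - -22\right) + 409 = \left(113 - 24\right) \left(12 + 22\right) + 409 = 89 \cdot 34 + 409 = 3026 + 409 = 3435$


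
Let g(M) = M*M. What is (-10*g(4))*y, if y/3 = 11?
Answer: -5280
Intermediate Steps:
y = 33 (y = 3*11 = 33)
g(M) = M²
(-10*g(4))*y = -10*4²*33 = -10*16*33 = -160*33 = -5280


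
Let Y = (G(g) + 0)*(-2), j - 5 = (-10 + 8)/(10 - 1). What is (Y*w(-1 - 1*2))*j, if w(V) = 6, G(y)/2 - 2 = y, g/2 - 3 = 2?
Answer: -1376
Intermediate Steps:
g = 10 (g = 6 + 2*2 = 6 + 4 = 10)
G(y) = 4 + 2*y
j = 43/9 (j = 5 + (-10 + 8)/(10 - 1) = 5 - 2/9 = 43/9 ≈ 4.7778)
Y = -48 (Y = ((4 + 2*10) + 0)*(-2) = ((4 + 20) + 0)*(-2) = (24 + 0)*(-2) = 24*(-2) = -48)
(Y*w(-1 - 1*2))*j = -48*6*(43/9) = -288*43/9 = -1376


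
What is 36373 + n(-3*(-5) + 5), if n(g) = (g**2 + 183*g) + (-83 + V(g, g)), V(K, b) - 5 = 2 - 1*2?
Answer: 40355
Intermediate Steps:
V(K, b) = 5 (V(K, b) = 5 + (2 - 1*2) = 5 + (2 - 2) = 5 + 0 = 5)
n(g) = -78 + g**2 + 183*g (n(g) = (g**2 + 183*g) + (-83 + 5) = (g**2 + 183*g) - 78 = -78 + g**2 + 183*g)
36373 + n(-3*(-5) + 5) = 36373 + (-78 + (-3*(-5) + 5)**2 + 183*(-3*(-5) + 5)) = 36373 + (-78 + (15 + 5)**2 + 183*(15 + 5)) = 36373 + (-78 + 20**2 + 183*20) = 36373 + (-78 + 400 + 3660) = 36373 + 3982 = 40355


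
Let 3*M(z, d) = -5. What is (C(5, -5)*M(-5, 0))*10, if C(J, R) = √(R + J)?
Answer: 0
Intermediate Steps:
C(J, R) = √(J + R)
M(z, d) = -5/3 (M(z, d) = (⅓)*(-5) = -5/3)
(C(5, -5)*M(-5, 0))*10 = (√(5 - 5)*(-5/3))*10 = (√0*(-5/3))*10 = (0*(-5/3))*10 = 0*10 = 0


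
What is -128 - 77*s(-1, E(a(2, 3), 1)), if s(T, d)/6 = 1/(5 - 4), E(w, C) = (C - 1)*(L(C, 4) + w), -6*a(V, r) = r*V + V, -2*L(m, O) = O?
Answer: -590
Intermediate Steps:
L(m, O) = -O/2
a(V, r) = -V/6 - V*r/6 (a(V, r) = -(r*V + V)/6 = -(V*r + V)/6 = -(V + V*r)/6 = -V/6 - V*r/6)
E(w, C) = (-1 + C)*(-2 + w) (E(w, C) = (C - 1)*(-½*4 + w) = (-1 + C)*(-2 + w))
s(T, d) = 6 (s(T, d) = 6/(5 - 4) = 6/1 = 6*1 = 6)
-128 - 77*s(-1, E(a(2, 3), 1)) = -128 - 77*6 = -128 - 462 = -590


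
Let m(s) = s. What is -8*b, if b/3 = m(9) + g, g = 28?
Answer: -888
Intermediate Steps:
b = 111 (b = 3*(9 + 28) = 3*37 = 111)
-8*b = -8*111 = -888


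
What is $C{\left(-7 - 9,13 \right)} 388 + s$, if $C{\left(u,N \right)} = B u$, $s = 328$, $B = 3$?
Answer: $-18296$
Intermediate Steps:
$C{\left(u,N \right)} = 3 u$
$C{\left(-7 - 9,13 \right)} 388 + s = 3 \left(-7 - 9\right) 388 + 328 = 3 \left(-16\right) 388 + 328 = \left(-48\right) 388 + 328 = -18624 + 328 = -18296$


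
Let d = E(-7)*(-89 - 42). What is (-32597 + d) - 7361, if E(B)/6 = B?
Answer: -34456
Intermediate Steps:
E(B) = 6*B
d = 5502 (d = (6*(-7))*(-89 - 42) = -42*(-131) = 5502)
(-32597 + d) - 7361 = (-32597 + 5502) - 7361 = -27095 - 7361 = -34456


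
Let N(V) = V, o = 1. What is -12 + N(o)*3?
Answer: -9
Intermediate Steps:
-12 + N(o)*3 = -12 + 1*3 = -12 + 3 = -9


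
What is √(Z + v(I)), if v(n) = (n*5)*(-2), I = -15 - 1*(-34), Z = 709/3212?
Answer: I*√489485513/1606 ≈ 13.776*I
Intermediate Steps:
Z = 709/3212 (Z = 709*(1/3212) = 709/3212 ≈ 0.22073)
I = 19 (I = -15 + 34 = 19)
v(n) = -10*n (v(n) = (5*n)*(-2) = -10*n)
√(Z + v(I)) = √(709/3212 - 10*19) = √(709/3212 - 190) = √(-609571/3212) = I*√489485513/1606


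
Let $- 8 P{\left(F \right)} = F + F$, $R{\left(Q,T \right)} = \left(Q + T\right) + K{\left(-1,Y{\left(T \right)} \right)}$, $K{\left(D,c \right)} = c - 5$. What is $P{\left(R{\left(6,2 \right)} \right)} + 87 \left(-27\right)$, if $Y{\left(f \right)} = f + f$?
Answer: $- \frac{9403}{4} \approx -2350.8$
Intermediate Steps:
$Y{\left(f \right)} = 2 f$
$K{\left(D,c \right)} = -5 + c$
$R{\left(Q,T \right)} = -5 + Q + 3 T$ ($R{\left(Q,T \right)} = \left(Q + T\right) + \left(-5 + 2 T\right) = -5 + Q + 3 T$)
$P{\left(F \right)} = - \frac{F}{4}$ ($P{\left(F \right)} = - \frac{F + F}{8} = - \frac{2 F}{8} = - \frac{F}{4}$)
$P{\left(R{\left(6,2 \right)} \right)} + 87 \left(-27\right) = - \frac{-5 + 6 + 3 \cdot 2}{4} + 87 \left(-27\right) = - \frac{-5 + 6 + 6}{4} - 2349 = \left(- \frac{1}{4}\right) 7 - 2349 = - \frac{7}{4} - 2349 = - \frac{9403}{4}$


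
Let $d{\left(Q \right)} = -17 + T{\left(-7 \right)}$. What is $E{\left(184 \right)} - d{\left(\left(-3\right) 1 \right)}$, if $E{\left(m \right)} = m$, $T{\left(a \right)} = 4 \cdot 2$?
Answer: $193$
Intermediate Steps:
$T{\left(a \right)} = 8$
$d{\left(Q \right)} = -9$ ($d{\left(Q \right)} = -17 + 8 = -9$)
$E{\left(184 \right)} - d{\left(\left(-3\right) 1 \right)} = 184 - -9 = 184 + 9 = 193$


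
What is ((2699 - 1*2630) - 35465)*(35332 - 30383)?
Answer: -175174804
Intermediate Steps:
((2699 - 1*2630) - 35465)*(35332 - 30383) = ((2699 - 2630) - 35465)*4949 = (69 - 35465)*4949 = -35396*4949 = -175174804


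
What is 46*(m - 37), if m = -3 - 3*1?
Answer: -1978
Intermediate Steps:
m = -6 (m = -3 - 3 = -6)
46*(m - 37) = 46*(-6 - 37) = 46*(-43) = -1978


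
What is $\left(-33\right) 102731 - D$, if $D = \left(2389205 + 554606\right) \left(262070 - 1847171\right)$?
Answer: $4666234369788$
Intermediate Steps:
$D = -4666237759911$ ($D = 2943811 \left(-1585101\right) = -4666237759911$)
$\left(-33\right) 102731 - D = \left(-33\right) 102731 - -4666237759911 = -3390123 + 4666237759911 = 4666234369788$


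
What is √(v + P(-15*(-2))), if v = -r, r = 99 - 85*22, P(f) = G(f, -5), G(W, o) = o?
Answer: √1766 ≈ 42.024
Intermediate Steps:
P(f) = -5
r = -1771 (r = 99 - 1870 = -1771)
v = 1771 (v = -1*(-1771) = 1771)
√(v + P(-15*(-2))) = √(1771 - 5) = √1766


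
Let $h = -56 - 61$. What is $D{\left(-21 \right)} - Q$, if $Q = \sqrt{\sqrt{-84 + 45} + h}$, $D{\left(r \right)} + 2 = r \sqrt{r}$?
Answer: $-2 - \sqrt{-117 + i \sqrt{39}} - 21 i \sqrt{21} \approx -2.2886 - 107.05 i$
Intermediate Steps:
$D{\left(r \right)} = -2 + r^{\frac{3}{2}}$ ($D{\left(r \right)} = -2 + r \sqrt{r} = -2 + r^{\frac{3}{2}}$)
$h = -117$
$Q = \sqrt{-117 + i \sqrt{39}}$ ($Q = \sqrt{\sqrt{-84 + 45} - 117} = \sqrt{\sqrt{-39} - 117} = \sqrt{i \sqrt{39} - 117} = \sqrt{-117 + i \sqrt{39}} \approx 0.28857 + 10.82 i$)
$D{\left(-21 \right)} - Q = \left(-2 + \left(-21\right)^{\frac{3}{2}}\right) - \sqrt{-117 + i \sqrt{39}} = \left(-2 - 21 i \sqrt{21}\right) - \sqrt{-117 + i \sqrt{39}} = -2 - \sqrt{-117 + i \sqrt{39}} - 21 i \sqrt{21}$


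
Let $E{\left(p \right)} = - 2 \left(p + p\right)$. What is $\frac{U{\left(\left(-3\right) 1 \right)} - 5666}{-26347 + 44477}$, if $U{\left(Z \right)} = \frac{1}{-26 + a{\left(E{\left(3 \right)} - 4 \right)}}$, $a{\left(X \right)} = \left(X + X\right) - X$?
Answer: $- \frac{237973}{761460} \approx -0.31252$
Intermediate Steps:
$E{\left(p \right)} = - 4 p$ ($E{\left(p \right)} = - 2 \cdot 2 p = - 4 p$)
$a{\left(X \right)} = X$ ($a{\left(X \right)} = 2 X - X = X$)
$U{\left(Z \right)} = - \frac{1}{42}$ ($U{\left(Z \right)} = \frac{1}{-26 - 16} = \frac{1}{-42} = - \frac{1}{42}$)
$\frac{U{\left(\left(-3\right) 1 \right)} - 5666}{-26347 + 44477} = \frac{- \frac{1}{42} - 5666}{-26347 + 44477} = - \frac{237973}{42 \cdot 18130} = \left(- \frac{237973}{42}\right) \frac{1}{18130} = - \frac{237973}{761460}$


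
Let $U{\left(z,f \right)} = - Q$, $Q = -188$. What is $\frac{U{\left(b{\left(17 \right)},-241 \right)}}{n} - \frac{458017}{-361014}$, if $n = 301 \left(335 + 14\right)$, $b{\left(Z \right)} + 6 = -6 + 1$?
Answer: $\frac{48182098465}{37924159686} \approx 1.2705$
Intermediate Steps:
$b{\left(Z \right)} = -11$ ($b{\left(Z \right)} = -6 + \left(-6 + 1\right) = -6 - 5 = -11$)
$U{\left(z,f \right)} = 188$ ($U{\left(z,f \right)} = \left(-1\right) \left(-188\right) = 188$)
$n = 105049$ ($n = 301 \cdot 349 = 105049$)
$\frac{U{\left(b{\left(17 \right)},-241 \right)}}{n} - \frac{458017}{-361014} = \frac{188}{105049} - \frac{458017}{-361014} = 188 \cdot \frac{1}{105049} - - \frac{458017}{361014} = \frac{188}{105049} + \frac{458017}{361014} = \frac{48182098465}{37924159686}$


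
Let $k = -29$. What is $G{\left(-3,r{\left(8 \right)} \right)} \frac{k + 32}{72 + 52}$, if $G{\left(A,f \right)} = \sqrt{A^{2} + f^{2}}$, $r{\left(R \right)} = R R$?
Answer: $\frac{3 \sqrt{4105}}{124} \approx 1.5501$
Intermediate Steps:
$r{\left(R \right)} = R^{2}$
$G{\left(-3,r{\left(8 \right)} \right)} \frac{k + 32}{72 + 52} = \sqrt{\left(-3\right)^{2} + \left(8^{2}\right)^{2}} \frac{-29 + 32}{72 + 52} = \sqrt{9 + 64^{2}} \cdot \frac{3}{124} = \sqrt{9 + 4096} \cdot 3 \cdot \frac{1}{124} = \sqrt{4105} \cdot \frac{3}{124} = \frac{3 \sqrt{4105}}{124}$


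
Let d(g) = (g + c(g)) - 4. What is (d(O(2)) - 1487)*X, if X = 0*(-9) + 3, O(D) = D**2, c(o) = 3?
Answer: -4452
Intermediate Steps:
d(g) = -1 + g (d(g) = (g + 3) - 4 = (3 + g) - 4 = -1 + g)
X = 3 (X = 0 + 3 = 3)
(d(O(2)) - 1487)*X = ((-1 + 2**2) - 1487)*3 = ((-1 + 4) - 1487)*3 = (3 - 1487)*3 = -1484*3 = -4452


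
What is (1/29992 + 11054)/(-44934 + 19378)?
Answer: -331531569/766475552 ≈ -0.43254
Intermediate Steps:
(1/29992 + 11054)/(-44934 + 19378) = (1/29992 + 11054)/(-25556) = (331531569/29992)*(-1/25556) = -331531569/766475552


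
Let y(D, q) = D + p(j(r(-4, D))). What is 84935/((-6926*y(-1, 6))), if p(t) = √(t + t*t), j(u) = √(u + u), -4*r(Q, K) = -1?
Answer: 84935/(6926*(1 - 2^(¾)*√(1 + √2/2)/2)) ≈ -124.27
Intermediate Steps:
r(Q, K) = ¼ (r(Q, K) = -¼*(-1) = ¼)
j(u) = √2*√u (j(u) = √(2*u) = √2*√u)
p(t) = √(t + t²)
y(D, q) = D + 2^(¾)*√(1 + √2/2)/2 (y(D, q) = D + √((√2*√(¼))*(1 + √2*√(¼))) = D + √((√2*(½))*(1 + √2*(½))) = D + √((√2/2)*(1 + √2/2)) = D + √(√2*(1 + √2/2)/2) = D + 2^(¾)*√(1 + √2/2)/2)
84935/((-6926*y(-1, 6))) = 84935/((-6926*(-1 + 2^(¼)*√(2 + √2)/2))) = 84935/(6926 - 3463*2^(¼)*√(2 + √2))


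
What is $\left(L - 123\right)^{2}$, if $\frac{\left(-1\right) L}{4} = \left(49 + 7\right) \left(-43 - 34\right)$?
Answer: $293265625$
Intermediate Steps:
$L = 17248$ ($L = - 4 \left(49 + 7\right) \left(-43 - 34\right) = - 4 \cdot 56 \left(-77\right) = \left(-4\right) \left(-4312\right) = 17248$)
$\left(L - 123\right)^{2} = \left(17248 - 123\right)^{2} = 17125^{2} = 293265625$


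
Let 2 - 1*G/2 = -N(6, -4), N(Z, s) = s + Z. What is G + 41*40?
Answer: 1648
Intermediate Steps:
N(Z, s) = Z + s
G = 8 (G = 4 - (-2)*(6 - 4) = 4 - (-2)*2 = 4 - 2*(-2) = 4 + 4 = 8)
G + 41*40 = 8 + 41*40 = 8 + 1640 = 1648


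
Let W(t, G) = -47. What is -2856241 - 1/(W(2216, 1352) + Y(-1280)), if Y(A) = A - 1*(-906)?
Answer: -1202477460/421 ≈ -2.8562e+6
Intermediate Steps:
Y(A) = 906 + A (Y(A) = A + 906 = 906 + A)
-2856241 - 1/(W(2216, 1352) + Y(-1280)) = -2856241 - 1/(-47 + (906 - 1280)) = -2856241 - 1/(-47 - 374) = -2856241 - 1/(-421) = -2856241 - 1*(-1/421) = -2856241 + 1/421 = -1202477460/421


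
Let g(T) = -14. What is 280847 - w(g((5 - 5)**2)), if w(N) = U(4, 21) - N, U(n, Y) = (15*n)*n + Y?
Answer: 280572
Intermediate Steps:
U(n, Y) = Y + 15*n**2 (U(n, Y) = 15*n**2 + Y = Y + 15*n**2)
w(N) = 261 - N (w(N) = (21 + 15*4**2) - N = (21 + 15*16) - N = (21 + 240) - N = 261 - N)
280847 - w(g((5 - 5)**2)) = 280847 - (261 - 1*(-14)) = 280847 - (261 + 14) = 280847 - 1*275 = 280847 - 275 = 280572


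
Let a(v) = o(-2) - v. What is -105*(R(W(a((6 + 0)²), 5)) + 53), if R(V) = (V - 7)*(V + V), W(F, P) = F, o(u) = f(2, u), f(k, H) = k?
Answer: -298305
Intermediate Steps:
o(u) = 2
a(v) = 2 - v
R(V) = 2*V*(-7 + V) (R(V) = (-7 + V)*(2*V) = 2*V*(-7 + V))
-105*(R(W(a((6 + 0)²), 5)) + 53) = -105*(2*(2 - (6 + 0)²)*(-7 + (2 - (6 + 0)²)) + 53) = -105*(2*(2 - 1*6²)*(-7 + (2 - 1*6²)) + 53) = -105*(2*(2 - 1*36)*(-7 + (2 - 1*36)) + 53) = -105*(2*(2 - 36)*(-7 + (2 - 36)) + 53) = -105*(2*(-34)*(-7 - 34) + 53) = -105*(2*(-34)*(-41) + 53) = -105*(2788 + 53) = -105*2841 = -298305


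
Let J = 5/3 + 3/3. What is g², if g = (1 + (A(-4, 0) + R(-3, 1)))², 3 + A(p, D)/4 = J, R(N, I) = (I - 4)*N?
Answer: 456976/81 ≈ 5641.7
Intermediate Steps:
J = 8/3 (J = 5*(⅓) + 3*(⅓) = 5/3 + 1 = 8/3 ≈ 2.6667)
R(N, I) = N*(-4 + I) (R(N, I) = (-4 + I)*N = N*(-4 + I))
A(p, D) = -4/3 (A(p, D) = -12 + 4*(8/3) = -12 + 32/3 = -4/3)
g = 676/9 (g = (1 + (-4/3 - 3*(-4 + 1)))² = (1 + (-4/3 - 3*(-3)))² = (1 + (-4/3 + 9))² = (1 + 23/3)² = (26/3)² = 676/9 ≈ 75.111)
g² = (676/9)² = 456976/81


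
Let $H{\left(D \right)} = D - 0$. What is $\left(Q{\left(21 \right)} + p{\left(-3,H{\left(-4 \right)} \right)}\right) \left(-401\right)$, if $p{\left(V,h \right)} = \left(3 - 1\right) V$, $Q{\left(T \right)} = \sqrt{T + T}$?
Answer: $2406 - 401 \sqrt{42} \approx -192.78$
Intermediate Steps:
$H{\left(D \right)} = D$ ($H{\left(D \right)} = D + 0 = D$)
$Q{\left(T \right)} = \sqrt{2} \sqrt{T}$ ($Q{\left(T \right)} = \sqrt{2 T} = \sqrt{2} \sqrt{T}$)
$p{\left(V,h \right)} = 2 V$
$\left(Q{\left(21 \right)} + p{\left(-3,H{\left(-4 \right)} \right)}\right) \left(-401\right) = \left(\sqrt{2} \sqrt{21} + 2 \left(-3\right)\right) \left(-401\right) = \left(\sqrt{42} - 6\right) \left(-401\right) = \left(-6 + \sqrt{42}\right) \left(-401\right) = 2406 - 401 \sqrt{42}$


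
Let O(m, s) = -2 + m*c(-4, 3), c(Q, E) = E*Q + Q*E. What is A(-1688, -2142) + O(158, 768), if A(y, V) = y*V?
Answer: 3611902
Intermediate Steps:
c(Q, E) = 2*E*Q (c(Q, E) = E*Q + E*Q = 2*E*Q)
O(m, s) = -2 - 24*m (O(m, s) = -2 + m*(2*3*(-4)) = -2 + m*(-24) = -2 - 24*m)
A(y, V) = V*y
A(-1688, -2142) + O(158, 768) = -2142*(-1688) + (-2 - 24*158) = 3615696 + (-2 - 3792) = 3615696 - 3794 = 3611902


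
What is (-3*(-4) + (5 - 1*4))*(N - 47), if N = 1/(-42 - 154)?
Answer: -119769/196 ≈ -611.07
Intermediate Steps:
N = -1/196 (N = 1/(-196) = -1/196 ≈ -0.0051020)
(-3*(-4) + (5 - 1*4))*(N - 47) = (-3*(-4) + (5 - 1*4))*(-1/196 - 47) = (12 + (5 - 4))*(-9213/196) = (12 + 1)*(-9213/196) = 13*(-9213/196) = -119769/196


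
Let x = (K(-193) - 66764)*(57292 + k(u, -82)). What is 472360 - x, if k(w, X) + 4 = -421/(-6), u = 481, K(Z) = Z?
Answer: 7682006251/2 ≈ 3.8410e+9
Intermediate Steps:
k(w, X) = 397/6 (k(w, X) = -4 - 421/(-6) = -4 - 421*(-⅙) = -4 + 421/6 = 397/6)
x = -7681061531/2 (x = (-193 - 66764)*(57292 + 397/6) = -66957*344149/6 = -7681061531/2 ≈ -3.8405e+9)
472360 - x = 472360 - 1*(-7681061531/2) = 472360 + 7681061531/2 = 7682006251/2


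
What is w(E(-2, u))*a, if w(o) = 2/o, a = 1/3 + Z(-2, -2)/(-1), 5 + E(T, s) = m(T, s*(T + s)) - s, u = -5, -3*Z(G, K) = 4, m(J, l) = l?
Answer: 2/21 ≈ 0.095238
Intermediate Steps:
Z(G, K) = -4/3 (Z(G, K) = -1/3*4 = -4/3)
E(T, s) = -5 - s + s*(T + s) (E(T, s) = -5 + (s*(T + s) - s) = -5 + (-s + s*(T + s)) = -5 - s + s*(T + s))
a = 5/3 (a = 1/3 - 4/3/(-1) = 1*(1/3) - 4/3*(-1) = 1/3 + 4/3 = 5/3 ≈ 1.6667)
w(E(-2, u))*a = (2/(-5 - 1*(-5) - 5*(-2 - 5)))*(5/3) = (2/(-5 + 5 - 5*(-7)))*(5/3) = (2/(-5 + 5 + 35))*(5/3) = (2/35)*(5/3) = 2/21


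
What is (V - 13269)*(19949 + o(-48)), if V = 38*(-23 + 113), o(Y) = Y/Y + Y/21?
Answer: -196465038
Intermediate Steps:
o(Y) = 1 + Y/21 (o(Y) = 1 + Y*(1/21) = 1 + Y/21)
V = 3420 (V = 38*90 = 3420)
(V - 13269)*(19949 + o(-48)) = (3420 - 13269)*(19949 + (1 + (1/21)*(-48))) = -9849*(19949 + (1 - 16/7)) = -9849*(19949 - 9/7) = -9849*139634/7 = -196465038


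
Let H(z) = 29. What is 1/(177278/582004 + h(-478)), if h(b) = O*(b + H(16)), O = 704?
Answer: -291002/91984479553 ≈ -3.1636e-6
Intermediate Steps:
h(b) = 20416 + 704*b (h(b) = 704*(b + 29) = 704*(29 + b) = 20416 + 704*b)
1/(177278/582004 + h(-478)) = 1/(177278/582004 + (20416 + 704*(-478))) = 1/(177278*(1/582004) + (20416 - 336512)) = 1/(88639/291002 - 316096) = 1/(-91984479553/291002) = -291002/91984479553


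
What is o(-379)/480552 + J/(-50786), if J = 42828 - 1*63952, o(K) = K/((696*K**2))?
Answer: 3532610795837/8493049227456 ≈ 0.41594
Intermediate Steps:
o(K) = 1/(696*K) (o(K) = K*(1/(696*K**2)) = 1/(696*K))
J = -21124 (J = 42828 - 63952 = -21124)
o(-379)/480552 + J/(-50786) = ((1/696)/(-379))/480552 - 21124/(-50786) = ((1/696)*(-1/379))*(1/480552) - 21124*(-1/50786) = -1/263784*1/480552 + 10562/25393 = -1/126761928768 + 10562/25393 = 3532610795837/8493049227456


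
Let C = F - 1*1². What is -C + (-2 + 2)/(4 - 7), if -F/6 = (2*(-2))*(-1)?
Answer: 25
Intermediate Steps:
F = -24 (F = -6*2*(-2)*(-1) = -(-24)*(-1) = -6*4 = -24)
C = -25 (C = -24 - 1*1² = -24 - 1*1 = -24 - 1 = -25)
-C + (-2 + 2)/(4 - 7) = -1*(-25) + (-2 + 2)/(4 - 7) = 25 + 0/(-3) = 25 + 0*(-⅓) = 25 + 0 = 25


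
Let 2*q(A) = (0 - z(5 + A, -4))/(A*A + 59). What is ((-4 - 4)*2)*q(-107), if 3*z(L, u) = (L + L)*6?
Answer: -272/959 ≈ -0.28363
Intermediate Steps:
z(L, u) = 4*L (z(L, u) = ((L + L)*6)/3 = ((2*L)*6)/3 = (12*L)/3 = 4*L)
q(A) = (-20 - 4*A)/(2*(59 + A²)) (q(A) = ((0 - 4*(5 + A))/(A*A + 59))/2 = ((0 - (20 + 4*A))/(A² + 59))/2 = ((0 + (-20 - 4*A))/(59 + A²))/2 = ((-20 - 4*A)/(59 + A²))/2 = (-20 - 4*A)/(2*(59 + A²)))
((-4 - 4)*2)*q(-107) = ((-4 - 4)*2)*(2*(-5 - 1*(-107))/(59 + (-107)²)) = (-8*2)*(2*(-5 + 107)/(59 + 11449)) = -32*102/11508 = -16*17/959 = -272/959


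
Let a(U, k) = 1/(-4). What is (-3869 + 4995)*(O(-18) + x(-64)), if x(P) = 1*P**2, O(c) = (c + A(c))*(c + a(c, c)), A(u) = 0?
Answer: 4981987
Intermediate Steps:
a(U, k) = -1/4
O(c) = c*(-1/4 + c) (O(c) = (c + 0)*(c - 1/4) = c*(-1/4 + c))
x(P) = P**2
(-3869 + 4995)*(O(-18) + x(-64)) = (-3869 + 4995)*(-18*(-1/4 - 18) + (-64)**2) = 1126*(-18*(-73/4) + 4096) = 1126*(657/2 + 4096) = 1126*(8849/2) = 4981987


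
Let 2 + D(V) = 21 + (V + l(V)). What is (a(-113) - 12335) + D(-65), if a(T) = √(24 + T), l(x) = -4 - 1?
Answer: -12386 + I*√89 ≈ -12386.0 + 9.434*I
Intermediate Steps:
l(x) = -5
D(V) = 14 + V (D(V) = -2 + (21 + (V - 5)) = -2 + (21 + (-5 + V)) = -2 + (16 + V) = 14 + V)
(a(-113) - 12335) + D(-65) = (√(24 - 113) - 12335) + (14 - 65) = (√(-89) - 12335) - 51 = (I*√89 - 12335) - 51 = (-12335 + I*√89) - 51 = -12386 + I*√89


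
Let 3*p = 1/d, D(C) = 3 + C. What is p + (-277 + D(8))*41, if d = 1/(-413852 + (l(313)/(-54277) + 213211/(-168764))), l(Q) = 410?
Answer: -1363531487267549/9160003628 ≈ -1.4886e+5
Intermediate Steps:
d = -9160003628/3790897463101743 (d = 1/(-413852 + (410/(-54277) + 213211/(-168764))) = 1/(-413852 + (410*(-1/54277) + 213211*(-1/168764))) = 1/(-413852 + (-410/54277 - 213211/168764)) = 1/(-413852 - 11641646687/9160003628) = 1/(-3790897463101743/9160003628) = -9160003628/3790897463101743 ≈ -2.4163e-6)
p = -1263632487700581/9160003628 (p = 1/(3*(-9160003628/3790897463101743)) = (⅓)*(-3790897463101743/9160003628) = -1263632487700581/9160003628 ≈ -1.3795e+5)
p + (-277 + D(8))*41 = -1263632487700581/9160003628 + (-277 + (3 + 8))*41 = -1263632487700581/9160003628 + (-277 + 11)*41 = -1263632487700581/9160003628 - 266*41 = -1263632487700581/9160003628 - 10906 = -1363531487267549/9160003628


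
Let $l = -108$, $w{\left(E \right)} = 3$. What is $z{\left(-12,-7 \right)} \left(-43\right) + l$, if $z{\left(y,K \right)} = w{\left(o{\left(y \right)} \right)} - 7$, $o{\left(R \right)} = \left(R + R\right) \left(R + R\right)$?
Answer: $64$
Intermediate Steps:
$o{\left(R \right)} = 4 R^{2}$ ($o{\left(R \right)} = 2 R 2 R = 4 R^{2}$)
$z{\left(y,K \right)} = -4$ ($z{\left(y,K \right)} = 3 - 7 = -4$)
$z{\left(-12,-7 \right)} \left(-43\right) + l = \left(-4\right) \left(-43\right) - 108 = 172 - 108 = 64$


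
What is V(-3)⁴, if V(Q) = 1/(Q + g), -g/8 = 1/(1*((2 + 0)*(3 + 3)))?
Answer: 81/14641 ≈ 0.0055324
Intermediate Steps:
g = -⅔ (g = -8*1/((2 + 0)*(3 + 3)) = -8/(1*(2*6)) = -8/(1*12) = -8/12 = -8*1/12 = -⅔ ≈ -0.66667)
V(Q) = 1/(-⅔ + Q) (V(Q) = 1/(Q - ⅔) = 1/(-⅔ + Q))
V(-3)⁴ = (3/(-2 + 3*(-3)))⁴ = (3/(-2 - 9))⁴ = (3/(-11))⁴ = (3*(-1/11))⁴ = (-3/11)⁴ = 81/14641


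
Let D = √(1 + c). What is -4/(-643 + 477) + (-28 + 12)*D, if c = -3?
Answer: 2/83 - 16*I*√2 ≈ 0.024096 - 22.627*I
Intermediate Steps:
D = I*√2 (D = √(1 - 3) = √(-2) = I*√2 ≈ 1.4142*I)
-4/(-643 + 477) + (-28 + 12)*D = -4/(-643 + 477) + (-28 + 12)*(I*√2) = -4/(-166) - 16*I*√2 = -4*(-1/166) - 16*I*√2 = 2/83 - 16*I*√2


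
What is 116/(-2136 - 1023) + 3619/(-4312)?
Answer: -154969/176904 ≈ -0.87601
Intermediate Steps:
116/(-2136 - 1023) + 3619/(-4312) = 116/(-3159) + 3619*(-1/4312) = 116*(-1/3159) - 47/56 = -116/3159 - 47/56 = -154969/176904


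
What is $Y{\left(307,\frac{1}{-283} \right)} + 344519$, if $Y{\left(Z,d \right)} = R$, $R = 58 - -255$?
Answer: $344832$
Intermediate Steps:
$R = 313$ ($R = 58 + 255 = 313$)
$Y{\left(Z,d \right)} = 313$
$Y{\left(307,\frac{1}{-283} \right)} + 344519 = 313 + 344519 = 344832$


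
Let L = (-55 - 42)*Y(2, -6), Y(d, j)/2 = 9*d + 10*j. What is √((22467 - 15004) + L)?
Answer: √15611 ≈ 124.94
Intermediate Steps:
Y(d, j) = 18*d + 20*j (Y(d, j) = 2*(9*d + 10*j) = 18*d + 20*j)
L = 8148 (L = (-55 - 42)*(18*2 + 20*(-6)) = -97*(36 - 120) = -97*(-84) = 8148)
√((22467 - 15004) + L) = √((22467 - 15004) + 8148) = √(7463 + 8148) = √15611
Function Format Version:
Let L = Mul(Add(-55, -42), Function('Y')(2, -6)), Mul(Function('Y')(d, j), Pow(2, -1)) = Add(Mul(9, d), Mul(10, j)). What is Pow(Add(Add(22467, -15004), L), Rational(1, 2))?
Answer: Pow(15611, Rational(1, 2)) ≈ 124.94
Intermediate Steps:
Function('Y')(d, j) = Add(Mul(18, d), Mul(20, j)) (Function('Y')(d, j) = Mul(2, Add(Mul(9, d), Mul(10, j))) = Add(Mul(18, d), Mul(20, j)))
L = 8148 (L = Mul(Add(-55, -42), Add(Mul(18, 2), Mul(20, -6))) = Mul(-97, Add(36, -120)) = Mul(-97, -84) = 8148)
Pow(Add(Add(22467, -15004), L), Rational(1, 2)) = Pow(Add(Add(22467, -15004), 8148), Rational(1, 2)) = Pow(Add(7463, 8148), Rational(1, 2)) = Pow(15611, Rational(1, 2))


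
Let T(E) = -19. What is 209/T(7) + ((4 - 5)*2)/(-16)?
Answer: -87/8 ≈ -10.875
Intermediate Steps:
209/T(7) + ((4 - 5)*2)/(-16) = 209/(-19) + ((4 - 5)*2)/(-16) = 209*(-1/19) - 1*2*(-1/16) = -11 - 2*(-1/16) = -11 + ⅛ = -87/8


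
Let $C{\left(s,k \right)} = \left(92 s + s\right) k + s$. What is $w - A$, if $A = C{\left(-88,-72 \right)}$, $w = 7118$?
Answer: $-582042$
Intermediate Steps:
$C{\left(s,k \right)} = s + 93 k s$ ($C{\left(s,k \right)} = 93 s k + s = 93 k s + s = s + 93 k s$)
$A = 589160$ ($A = - 88 \left(1 + 93 \left(-72\right)\right) = - 88 \left(1 - 6696\right) = \left(-88\right) \left(-6695\right) = 589160$)
$w - A = 7118 - 589160 = -582042$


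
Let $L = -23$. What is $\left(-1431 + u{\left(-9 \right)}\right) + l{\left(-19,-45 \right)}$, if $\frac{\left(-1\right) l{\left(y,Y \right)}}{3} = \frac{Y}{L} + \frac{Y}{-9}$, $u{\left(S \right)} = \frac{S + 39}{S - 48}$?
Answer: $- \frac{634697}{437} \approx -1452.4$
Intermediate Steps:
$u{\left(S \right)} = \frac{39 + S}{-48 + S}$
$l{\left(y,Y \right)} = \frac{32 Y}{69}$ ($l{\left(y,Y \right)} = - 3 \left(\frac{Y}{-23} + \frac{Y}{-9}\right) = - 3 \left(Y \left(- \frac{1}{23}\right) + Y \left(- \frac{1}{9}\right)\right) = - 3 \left(- \frac{Y}{23} - \frac{Y}{9}\right) = - 3 \left(- \frac{32 Y}{207}\right) = \frac{32 Y}{69}$)
$\left(-1431 + u{\left(-9 \right)}\right) + l{\left(-19,-45 \right)} = \left(-1431 + \frac{39 - 9}{-48 - 9}\right) + \frac{32}{69} \left(-45\right) = \left(-1431 + \frac{1}{-57} \cdot 30\right) - \frac{480}{23} = \left(-1431 - \frac{10}{19}\right) - \frac{480}{23} = - \frac{27199}{19} - \frac{480}{23} = - \frac{634697}{437}$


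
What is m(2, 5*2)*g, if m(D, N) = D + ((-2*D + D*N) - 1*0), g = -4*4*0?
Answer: 0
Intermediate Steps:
g = 0 (g = -16*0 = 0)
m(D, N) = -D + D*N (m(D, N) = D + ((-2*D + D*N) + 0) = D + (-2*D + D*N) = -D + D*N)
m(2, 5*2)*g = (2*(-1 + 5*2))*0 = (2*(-1 + 10))*0 = (2*9)*0 = 18*0 = 0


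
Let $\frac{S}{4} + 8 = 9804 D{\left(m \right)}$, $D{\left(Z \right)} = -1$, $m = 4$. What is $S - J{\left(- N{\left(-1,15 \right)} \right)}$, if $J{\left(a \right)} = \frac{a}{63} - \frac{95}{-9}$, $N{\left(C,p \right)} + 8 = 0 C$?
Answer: $- \frac{2473297}{63} \approx -39259.0$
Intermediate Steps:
$N{\left(C,p \right)} = -8$ ($N{\left(C,p \right)} = -8 + 0 C = -8 + 0 = -8$)
$J{\left(a \right)} = \frac{95}{9} + \frac{a}{63}$ ($J{\left(a \right)} = a \frac{1}{63} - - \frac{95}{9} = \frac{a}{63} + \frac{95}{9} = \frac{95}{9} + \frac{a}{63}$)
$S = -39248$ ($S = -32 + 4 \cdot 9804 \left(-1\right) = -32 + 4 \left(-9804\right) = -32 - 39216 = -39248$)
$S - J{\left(- N{\left(-1,15 \right)} \right)} = -39248 - \left(\frac{95}{9} + \frac{\left(-1\right) \left(-8\right)}{63}\right) = -39248 - \left(\frac{95}{9} + \frac{1}{63} \cdot 8\right) = -39248 - \left(\frac{95}{9} + \frac{8}{63}\right) = -39248 - \frac{673}{63} = - \frac{2473297}{63}$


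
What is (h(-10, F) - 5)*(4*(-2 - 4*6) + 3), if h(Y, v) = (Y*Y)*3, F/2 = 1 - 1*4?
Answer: -29795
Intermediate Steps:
F = -6 (F = 2*(1 - 1*4) = 2*(1 - 4) = 2*(-3) = -6)
h(Y, v) = 3*Y**2 (h(Y, v) = Y**2*3 = 3*Y**2)
(h(-10, F) - 5)*(4*(-2 - 4*6) + 3) = (3*(-10)**2 - 5)*(4*(-2 - 4*6) + 3) = (3*100 - 5)*(4*(-2 - 24) + 3) = (300 - 5)*(4*(-26) + 3) = 295*(-104 + 3) = 295*(-101) = -29795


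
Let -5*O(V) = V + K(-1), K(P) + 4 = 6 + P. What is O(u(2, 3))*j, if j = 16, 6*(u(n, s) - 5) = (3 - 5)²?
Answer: -64/3 ≈ -21.333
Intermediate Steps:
u(n, s) = 17/3 (u(n, s) = 5 + (3 - 5)²/6 = 5 + (⅙)*(-2)² = 5 + (⅙)*4 = 5 + ⅔ = 17/3)
K(P) = 2 + P (K(P) = -4 + (6 + P) = 2 + P)
O(V) = -⅕ - V/5 (O(V) = -(V + (2 - 1))/5 = -(V + 1)/5 = -(1 + V)/5 = -⅕ - V/5)
O(u(2, 3))*j = (-⅕ - ⅕*17/3)*16 = (-⅕ - 17/15)*16 = -4/3*16 = -64/3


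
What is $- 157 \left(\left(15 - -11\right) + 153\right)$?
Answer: $-28103$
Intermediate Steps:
$- 157 \left(\left(15 - -11\right) + 153\right) = - 157 \left(\left(15 + 11\right) + 153\right) = - 157 \left(26 + 153\right) = \left(-157\right) 179 = -28103$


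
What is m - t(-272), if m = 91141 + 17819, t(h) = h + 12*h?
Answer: 112496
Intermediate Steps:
t(h) = 13*h
m = 108960
m - t(-272) = 108960 - 13*(-272) = 108960 - 1*(-3536) = 108960 + 3536 = 112496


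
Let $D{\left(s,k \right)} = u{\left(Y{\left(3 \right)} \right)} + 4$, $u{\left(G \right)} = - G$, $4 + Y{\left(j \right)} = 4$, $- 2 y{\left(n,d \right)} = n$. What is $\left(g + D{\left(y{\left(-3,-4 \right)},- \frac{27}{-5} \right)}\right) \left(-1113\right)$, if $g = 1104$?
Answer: $-1233204$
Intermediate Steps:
$y{\left(n,d \right)} = - \frac{n}{2}$
$Y{\left(j \right)} = 0$ ($Y{\left(j \right)} = -4 + 4 = 0$)
$D{\left(s,k \right)} = 4$ ($D{\left(s,k \right)} = \left(-1\right) 0 + 4 = 0 + 4 = 4$)
$\left(g + D{\left(y{\left(-3,-4 \right)},- \frac{27}{-5} \right)}\right) \left(-1113\right) = \left(1104 + 4\right) \left(-1113\right) = 1108 \left(-1113\right) = -1233204$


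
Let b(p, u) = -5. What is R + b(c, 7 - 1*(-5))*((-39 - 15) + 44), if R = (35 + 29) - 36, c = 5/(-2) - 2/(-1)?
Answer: 78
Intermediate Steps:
c = -1/2 (c = 5*(-1/2) - 2*(-1) = -5/2 + 2 = -1/2 ≈ -0.50000)
R = 28 (R = 64 - 36 = 28)
R + b(c, 7 - 1*(-5))*((-39 - 15) + 44) = 28 - 5*((-39 - 15) + 44) = 28 - 5*(-54 + 44) = 28 - 5*(-10) = 28 + 50 = 78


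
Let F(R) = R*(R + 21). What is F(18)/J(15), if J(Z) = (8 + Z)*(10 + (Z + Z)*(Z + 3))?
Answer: 351/6325 ≈ 0.055494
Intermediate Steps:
F(R) = R*(21 + R)
J(Z) = (8 + Z)*(10 + 2*Z*(3 + Z)) (J(Z) = (8 + Z)*(10 + (2*Z)*(3 + Z)) = (8 + Z)*(10 + 2*Z*(3 + Z)))
F(18)/J(15) = (18*(21 + 18))/(80 + 2*15**3 + 22*15**2 + 58*15) = (18*39)/(80 + 2*3375 + 22*225 + 870) = 702/(80 + 6750 + 4950 + 870) = 702/12650 = 702*(1/12650) = 351/6325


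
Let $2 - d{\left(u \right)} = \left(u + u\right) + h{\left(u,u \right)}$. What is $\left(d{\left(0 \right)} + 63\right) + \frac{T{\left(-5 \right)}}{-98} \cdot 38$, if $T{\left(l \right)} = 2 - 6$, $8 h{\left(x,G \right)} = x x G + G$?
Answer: $\frac{3261}{49} \approx 66.551$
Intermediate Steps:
$h{\left(x,G \right)} = \frac{G}{8} + \frac{G x^{2}}{8}$ ($h{\left(x,G \right)} = \frac{x x G + G}{8} = \frac{x^{2} G + G}{8} = \frac{G x^{2} + G}{8} = \frac{G + G x^{2}}{8} = \frac{G}{8} + \frac{G x^{2}}{8}$)
$T{\left(l \right)} = -4$ ($T{\left(l \right)} = 2 - 6 = -4$)
$d{\left(u \right)} = 2 - 2 u - \frac{u \left(1 + u^{2}\right)}{8}$ ($d{\left(u \right)} = 2 - \left(\left(u + u\right) + \frac{u \left(1 + u^{2}\right)}{8}\right) = 2 - \left(2 u + \frac{u \left(1 + u^{2}\right)}{8}\right) = 2 - 2 u - \frac{u \left(1 + u^{2}\right)}{8}$)
$\left(d{\left(0 \right)} + 63\right) + \frac{T{\left(-5 \right)}}{-98} \cdot 38 = \left(\left(2 - 0 - \frac{0^{3}}{8}\right) + 63\right) + - \frac{4}{-98} \cdot 38 = \left(\left(2 + 0 - 0\right) + 63\right) + \left(-4\right) \left(- \frac{1}{98}\right) 38 = \left(\left(2 + 0 + 0\right) + 63\right) + \frac{2}{49} \cdot 38 = \left(2 + 63\right) + \frac{76}{49} = 65 + \frac{76}{49} = \frac{3261}{49}$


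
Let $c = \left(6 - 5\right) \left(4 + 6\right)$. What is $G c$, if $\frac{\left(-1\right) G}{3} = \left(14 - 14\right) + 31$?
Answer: $-930$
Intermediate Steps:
$G = -93$ ($G = - 3 \left(\left(14 - 14\right) + 31\right) = - 3 \left(0 + 31\right) = \left(-3\right) 31 = -93$)
$c = 10$ ($c = 1 \cdot 10 = 10$)
$G c = \left(-93\right) 10 = -930$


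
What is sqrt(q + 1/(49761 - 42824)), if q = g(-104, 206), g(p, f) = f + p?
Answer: 5*sqrt(196337911)/6937 ≈ 10.100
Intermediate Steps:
q = 102 (q = 206 - 104 = 102)
sqrt(q + 1/(49761 - 42824)) = sqrt(102 + 1/(49761 - 42824)) = sqrt(102 + 1/6937) = sqrt(707575/6937) = 5*sqrt(196337911)/6937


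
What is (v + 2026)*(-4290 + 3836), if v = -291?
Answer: -787690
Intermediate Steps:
(v + 2026)*(-4290 + 3836) = (-291 + 2026)*(-4290 + 3836) = 1735*(-454) = -787690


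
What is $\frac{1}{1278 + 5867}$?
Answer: $\frac{1}{7145} \approx 0.00013996$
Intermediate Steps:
$\frac{1}{1278 + 5867} = \frac{1}{7145}$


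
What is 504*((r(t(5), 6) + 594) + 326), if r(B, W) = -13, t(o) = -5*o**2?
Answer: 457128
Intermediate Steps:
504*((r(t(5), 6) + 594) + 326) = 504*((-13 + 594) + 326) = 504*(581 + 326) = 504*907 = 457128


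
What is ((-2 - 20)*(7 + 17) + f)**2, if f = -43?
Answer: 326041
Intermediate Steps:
((-2 - 20)*(7 + 17) + f)**2 = ((-2 - 20)*(7 + 17) - 43)**2 = (-22*24 - 43)**2 = (-528 - 43)**2 = (-571)**2 = 326041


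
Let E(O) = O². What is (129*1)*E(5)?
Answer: 3225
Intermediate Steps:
(129*1)*E(5) = (129*1)*5² = 129*25 = 3225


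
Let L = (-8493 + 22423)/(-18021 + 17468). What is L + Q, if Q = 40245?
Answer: 3177365/79 ≈ 40220.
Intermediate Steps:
L = -1990/79 (L = 13930/(-553) = 13930*(-1/553) = -1990/79 ≈ -25.190)
L + Q = -1990/79 + 40245 = 3177365/79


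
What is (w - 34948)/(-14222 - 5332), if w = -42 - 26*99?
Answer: 18782/9777 ≈ 1.9210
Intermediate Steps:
w = -2616 (w = -42 - 2574 = -2616)
(w - 34948)/(-14222 - 5332) = (-2616 - 34948)/(-14222 - 5332) = -37564/(-19554) = -37564*(-1/19554) = 18782/9777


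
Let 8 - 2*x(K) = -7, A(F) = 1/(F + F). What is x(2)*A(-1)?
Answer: -15/4 ≈ -3.7500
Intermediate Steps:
A(F) = 1/(2*F)
x(K) = 15/2 (x(K) = 4 - ½*(-7) = 4 + 7/2 = 15/2)
x(2)*A(-1) = 15*((½)/(-1))/2 = 15*((½)*(-1))/2 = (15/2)*(-½) = -15/4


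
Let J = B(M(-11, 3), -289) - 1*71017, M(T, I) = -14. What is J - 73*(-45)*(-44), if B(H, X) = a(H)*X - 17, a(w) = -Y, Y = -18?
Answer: -220776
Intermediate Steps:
a(w) = 18 (a(w) = -1*(-18) = 18)
B(H, X) = -17 + 18*X (B(H, X) = 18*X - 17 = -17 + 18*X)
J = -76236 (J = (-17 + 18*(-289)) - 1*71017 = (-17 - 5202) - 71017 = -5219 - 71017 = -76236)
J - 73*(-45)*(-44) = -76236 - 73*(-45)*(-44) = -76236 - (-3285)*(-44) = -76236 - 1*144540 = -76236 - 144540 = -220776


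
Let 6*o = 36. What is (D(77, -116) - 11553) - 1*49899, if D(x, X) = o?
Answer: -61446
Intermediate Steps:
o = 6 (o = (⅙)*36 = 6)
D(x, X) = 6
(D(77, -116) - 11553) - 1*49899 = (6 - 11553) - 1*49899 = -11547 - 49899 = -61446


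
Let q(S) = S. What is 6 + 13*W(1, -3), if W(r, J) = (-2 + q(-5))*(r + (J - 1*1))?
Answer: 279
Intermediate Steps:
W(r, J) = 7 - 7*J - 7*r (W(r, J) = (-2 - 5)*(r + (J - 1*1)) = -7*(r + (J - 1)) = -7*(r + (-1 + J)) = -7*(-1 + J + r) = 7 - 7*J - 7*r)
6 + 13*W(1, -3) = 6 + 13*(7 - 7*(-3) - 7*1) = 6 + 13*(7 + 21 - 7) = 6 + 13*21 = 6 + 273 = 279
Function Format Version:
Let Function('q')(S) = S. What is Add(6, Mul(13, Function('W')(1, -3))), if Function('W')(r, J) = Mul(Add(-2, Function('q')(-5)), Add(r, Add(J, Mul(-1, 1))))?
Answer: 279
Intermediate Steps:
Function('W')(r, J) = Add(7, Mul(-7, J), Mul(-7, r)) (Function('W')(r, J) = Mul(Add(-2, -5), Add(r, Add(J, Mul(-1, 1)))) = Mul(-7, Add(r, Add(J, -1))) = Mul(-7, Add(r, Add(-1, J))) = Mul(-7, Add(-1, J, r)) = Add(7, Mul(-7, J), Mul(-7, r)))
Add(6, Mul(13, Function('W')(1, -3))) = Add(6, Mul(13, Add(7, Mul(-7, -3), Mul(-7, 1)))) = Add(6, Mul(13, Add(7, 21, -7))) = Add(6, Mul(13, 21)) = Add(6, 273) = 279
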